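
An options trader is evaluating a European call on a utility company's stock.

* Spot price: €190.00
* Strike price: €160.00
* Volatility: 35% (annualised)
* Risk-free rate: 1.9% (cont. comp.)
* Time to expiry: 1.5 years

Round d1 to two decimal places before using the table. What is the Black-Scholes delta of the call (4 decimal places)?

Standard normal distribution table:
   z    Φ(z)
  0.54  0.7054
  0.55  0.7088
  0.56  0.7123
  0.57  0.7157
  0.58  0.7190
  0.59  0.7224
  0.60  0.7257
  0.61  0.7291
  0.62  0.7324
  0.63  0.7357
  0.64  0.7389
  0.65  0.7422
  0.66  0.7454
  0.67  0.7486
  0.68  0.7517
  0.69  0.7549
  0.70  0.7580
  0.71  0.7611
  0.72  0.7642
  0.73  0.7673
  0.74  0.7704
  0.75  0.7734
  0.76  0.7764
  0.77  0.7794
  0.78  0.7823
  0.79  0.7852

0.7517

σ√T = 0.35·√1.5 = 0.4287
d₁ = [ln(190/160) + (0.019 + 0.35²/2)·1.5] / 0.4287 = [0.1719 + 0.1204] / 0.4287 = 0.6817 which rounds to 0.68
N(d₁) = N(0.68) = 0.7517
Δ_call = N(d₁) = 0.7517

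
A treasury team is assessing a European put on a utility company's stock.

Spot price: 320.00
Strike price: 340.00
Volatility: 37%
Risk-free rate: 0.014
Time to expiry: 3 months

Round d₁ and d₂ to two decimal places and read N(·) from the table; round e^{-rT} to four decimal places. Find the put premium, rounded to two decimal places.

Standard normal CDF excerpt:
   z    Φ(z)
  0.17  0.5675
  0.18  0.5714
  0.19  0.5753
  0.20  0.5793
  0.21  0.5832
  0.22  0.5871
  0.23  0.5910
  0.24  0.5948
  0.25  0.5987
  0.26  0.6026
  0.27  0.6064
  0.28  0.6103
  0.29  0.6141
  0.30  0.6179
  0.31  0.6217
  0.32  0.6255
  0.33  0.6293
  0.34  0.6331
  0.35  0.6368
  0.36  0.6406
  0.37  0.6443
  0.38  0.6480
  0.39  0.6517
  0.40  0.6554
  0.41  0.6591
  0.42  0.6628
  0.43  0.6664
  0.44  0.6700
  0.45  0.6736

34.18

σ√T = 0.37 × 0.5000 = 0.1850
ln(S/K) + (r + σ²/2)T = ln(320/340) + (0.014 + 0.37²/2)·0.25 = -0.0606 + 0.0206 = -0.0400
d₁ = -0.0400 / 0.1850 = -0.2163 → -0.22
d₂ = d₁ − σ√T = -0.2163 − 0.1850 = -0.4013 → -0.40
e^(−rT) = e^(−0.014·0.25) = 0.9965
N(−d₂) = N(0.40) = 0.6554;  N(−d₁) = N(0.22) = 0.5871
P = 340·0.9965·0.6554 − 320·0.5871 = 222.0561 − 187.8720 = 34.1841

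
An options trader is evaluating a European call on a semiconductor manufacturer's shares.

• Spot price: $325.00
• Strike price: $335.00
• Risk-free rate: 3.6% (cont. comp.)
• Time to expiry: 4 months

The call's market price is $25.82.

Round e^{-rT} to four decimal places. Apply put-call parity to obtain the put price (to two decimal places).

$31.83

exp(−rT) = exp(−0.036·0.3333) = 0.9881
Put-call parity: C − P = S − K·e^(−rT) = 325 − 335·0.9881 = 325 − 331.0135 = -6.0135
P = C − (C − P) = 25.82 − (-6.0135) = 31.8335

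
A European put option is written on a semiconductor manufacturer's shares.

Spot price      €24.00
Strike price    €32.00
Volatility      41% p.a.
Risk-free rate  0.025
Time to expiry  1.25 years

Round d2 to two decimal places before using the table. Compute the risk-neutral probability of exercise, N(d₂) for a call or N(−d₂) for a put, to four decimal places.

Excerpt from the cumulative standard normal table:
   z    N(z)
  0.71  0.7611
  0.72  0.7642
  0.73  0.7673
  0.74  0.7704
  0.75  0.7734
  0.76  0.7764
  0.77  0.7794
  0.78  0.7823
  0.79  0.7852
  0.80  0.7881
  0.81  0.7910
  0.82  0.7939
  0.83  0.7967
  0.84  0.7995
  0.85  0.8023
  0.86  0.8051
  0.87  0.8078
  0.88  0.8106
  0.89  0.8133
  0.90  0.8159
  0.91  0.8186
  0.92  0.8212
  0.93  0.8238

T = 1.25;  σ√T = 0.4584
d₁ = [ln(24/32) + (0.025 + 0.41²/2)·1.25] / 0.4584 = [-0.2877 + 0.1363] / 0.4584 = -0.3302 ≈ -0.33
d₂ = d₁ − σ√T = -0.3302 − 0.4584 = -0.7886 ≈ -0.79
Pr(exercise) under Q = N(−d₂) = N(0.79) = 0.7852

0.7852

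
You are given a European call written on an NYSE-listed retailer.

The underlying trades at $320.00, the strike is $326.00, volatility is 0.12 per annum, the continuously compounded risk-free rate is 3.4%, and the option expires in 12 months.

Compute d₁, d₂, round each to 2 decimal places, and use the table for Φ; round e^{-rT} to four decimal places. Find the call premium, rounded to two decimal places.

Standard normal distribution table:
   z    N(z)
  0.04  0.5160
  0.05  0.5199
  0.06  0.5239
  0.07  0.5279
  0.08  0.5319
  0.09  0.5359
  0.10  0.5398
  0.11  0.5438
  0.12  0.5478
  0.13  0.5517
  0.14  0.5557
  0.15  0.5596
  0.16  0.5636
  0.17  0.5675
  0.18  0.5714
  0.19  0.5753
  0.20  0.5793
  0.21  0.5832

$17.75

σ√T = 0.12 × 1.0000 = 0.1200
d₁ = [ln(320/326) + (0.034 + 0.12²/2)·1] / 0.1200 = [-0.0186 + 0.0412] / 0.1200 = 0.1885 ⇒ 0.19
d₂ = d₁ − σ√T = 0.1885 − 0.1200 = 0.0685 ⇒ 0.07
exp(−rT) = exp(−0.034·1) = 0.9666
C = 320·N(0.19) − 326·0.9666·N(0.07) = 320·0.5753 − 326·0.9666·0.5279 = 184.0960 − 166.3474 = 17.7486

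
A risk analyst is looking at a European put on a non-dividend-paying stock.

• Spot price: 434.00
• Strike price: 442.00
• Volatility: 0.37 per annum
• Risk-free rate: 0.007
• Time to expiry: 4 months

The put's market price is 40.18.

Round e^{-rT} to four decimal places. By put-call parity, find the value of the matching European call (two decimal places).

33.20

e^(−rT) = e^(−0.007·0.3333) = 0.9977
Put-call parity: C − P = S − K·e^(−rT) = 434 − 442·0.9977 = 434 − 440.9834 = -6.9834
C = P + (C − P) = 40.18 + (-6.9834) = 33.1966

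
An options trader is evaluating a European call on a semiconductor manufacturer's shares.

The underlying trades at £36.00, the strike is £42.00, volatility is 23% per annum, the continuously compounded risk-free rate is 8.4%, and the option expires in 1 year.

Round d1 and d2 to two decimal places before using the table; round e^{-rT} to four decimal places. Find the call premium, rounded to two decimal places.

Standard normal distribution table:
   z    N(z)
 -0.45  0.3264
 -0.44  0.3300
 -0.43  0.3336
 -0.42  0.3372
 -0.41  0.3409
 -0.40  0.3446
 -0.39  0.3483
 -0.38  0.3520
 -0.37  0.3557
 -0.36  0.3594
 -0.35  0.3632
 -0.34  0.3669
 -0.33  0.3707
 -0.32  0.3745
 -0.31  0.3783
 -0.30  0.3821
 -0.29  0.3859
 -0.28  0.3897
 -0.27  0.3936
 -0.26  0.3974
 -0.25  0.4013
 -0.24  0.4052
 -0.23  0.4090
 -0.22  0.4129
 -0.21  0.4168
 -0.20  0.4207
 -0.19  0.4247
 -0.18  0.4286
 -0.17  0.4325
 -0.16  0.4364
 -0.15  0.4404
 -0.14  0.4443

£2.27

σ√T = 0.23 × 1.0000 = 0.2300
ln(S/K) + (r + σ²/2)T = ln(36/42) + (0.084 + 0.23²/2)·1 = -0.1542 + 0.1105 = -0.0437
d₁ = -0.0437 / 0.2300 = -0.1900 ⇒ -0.19
d₂ = d₁ − σ√T = -0.1900 − 0.2300 = -0.4200 ⇒ -0.42
exp(−rT) = exp(−0.084·1) = 0.9194
N(d₁) = N(-0.19) = 0.4247;  N(d₂) = N(-0.42) = 0.3372
C = 36·0.4247 − 42·0.9194·0.3372 = 15.2892 − 13.0209 = 2.2683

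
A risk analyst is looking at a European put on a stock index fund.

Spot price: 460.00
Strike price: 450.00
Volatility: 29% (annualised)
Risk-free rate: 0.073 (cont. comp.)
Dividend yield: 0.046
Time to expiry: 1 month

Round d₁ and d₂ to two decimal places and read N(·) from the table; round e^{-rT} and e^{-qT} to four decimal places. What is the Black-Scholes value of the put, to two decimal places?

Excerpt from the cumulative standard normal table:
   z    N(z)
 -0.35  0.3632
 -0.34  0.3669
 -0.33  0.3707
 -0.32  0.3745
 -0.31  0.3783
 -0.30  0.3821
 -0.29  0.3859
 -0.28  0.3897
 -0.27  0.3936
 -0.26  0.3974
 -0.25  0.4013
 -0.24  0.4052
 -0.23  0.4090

σ√T = 0.29·√0.08333 = 0.0837
ln(S/K) + (r − q + σ²/2)T = ln(460/450) + (0.073 − 0.046 + 0.29²/2)·0.08333 = 0.0220 + 0.0058 = 0.0277
d₁ = 0.0277 / 0.0837 = 0.3313 ⇒ 0.33
d₂ = d₁ − σ√T = 0.3313 − 0.0837 = 0.2476 ⇒ 0.25
exp(−qT) = exp(−0.046·0.08333) = 0.9962;  exp(−rT) = exp(−0.073·0.08333) = 0.9939
N(−d₂) = N(-0.25) = 0.4013;  N(−d₁) = N(-0.33) = 0.3707
P = 450·0.9939·0.4013 − 460·0.9962·0.3707 = 179.4834 − 169.8740 = 9.6094

9.61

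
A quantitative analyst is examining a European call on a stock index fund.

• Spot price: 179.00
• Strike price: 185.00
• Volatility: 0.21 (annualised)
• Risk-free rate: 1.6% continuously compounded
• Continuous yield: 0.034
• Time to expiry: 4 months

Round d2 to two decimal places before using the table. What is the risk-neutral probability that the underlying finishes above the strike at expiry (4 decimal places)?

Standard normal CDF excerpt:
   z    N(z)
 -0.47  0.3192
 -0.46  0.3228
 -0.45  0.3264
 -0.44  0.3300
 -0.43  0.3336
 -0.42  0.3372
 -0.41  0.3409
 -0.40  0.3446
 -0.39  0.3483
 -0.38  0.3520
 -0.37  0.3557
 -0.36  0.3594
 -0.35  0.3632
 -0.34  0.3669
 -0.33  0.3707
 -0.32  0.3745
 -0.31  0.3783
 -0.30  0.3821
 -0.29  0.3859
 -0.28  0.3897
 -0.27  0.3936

0.3520

σ√T = 0.21 × 0.5774 = 0.1212
d₁ = [ln(179/185) + (0.016 − 0.034 + ½·0.21²)·0.3333] / (σ√T) = (-0.0330 + 0.0013) / 0.1212 = -0.2608 → -0.26
d₂ = -0.2608 − 0.1212 = -0.3820 → -0.38
Risk-neutral Pr[S_T > K] = N(d₂) = N(-0.38) = 0.3520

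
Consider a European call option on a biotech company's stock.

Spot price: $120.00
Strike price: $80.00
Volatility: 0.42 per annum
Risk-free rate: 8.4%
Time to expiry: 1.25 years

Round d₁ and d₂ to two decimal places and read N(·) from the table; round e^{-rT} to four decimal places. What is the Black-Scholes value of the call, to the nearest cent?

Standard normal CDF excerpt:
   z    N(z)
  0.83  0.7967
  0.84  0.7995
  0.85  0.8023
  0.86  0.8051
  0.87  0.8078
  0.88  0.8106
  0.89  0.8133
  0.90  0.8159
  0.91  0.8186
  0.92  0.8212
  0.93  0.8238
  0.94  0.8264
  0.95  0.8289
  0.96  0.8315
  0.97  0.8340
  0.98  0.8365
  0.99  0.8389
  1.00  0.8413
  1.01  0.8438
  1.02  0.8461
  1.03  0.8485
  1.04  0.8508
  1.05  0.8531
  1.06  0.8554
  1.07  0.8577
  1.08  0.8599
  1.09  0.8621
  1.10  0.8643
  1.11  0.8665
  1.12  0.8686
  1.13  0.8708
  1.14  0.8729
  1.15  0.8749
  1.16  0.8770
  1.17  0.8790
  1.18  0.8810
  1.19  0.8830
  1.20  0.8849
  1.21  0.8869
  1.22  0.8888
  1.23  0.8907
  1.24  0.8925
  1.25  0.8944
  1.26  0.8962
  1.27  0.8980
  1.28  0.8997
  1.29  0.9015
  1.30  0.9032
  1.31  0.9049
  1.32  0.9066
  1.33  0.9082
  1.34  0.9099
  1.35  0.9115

T = 1.25;  σ√T = 0.4696
d₁ = [ln(120/80) + (0.084 + 0.42²/2)·1.25] / 0.4696 = [0.4055 + 0.2152] / 0.4696 = 1.3219 ⇒ 1.32
d₂ = d₁ − σ√T = 1.3219 − 0.4696 = 0.8523 ⇒ 0.85
exp(−rT) = exp(−0.084·1.25) = 0.9003
C = 120·N(1.32) − 80·0.9003·N(0.85) = 120·0.9066 − 80·0.9003·0.8023 = 108.7920 − 57.7849 = 51.0071

$51.01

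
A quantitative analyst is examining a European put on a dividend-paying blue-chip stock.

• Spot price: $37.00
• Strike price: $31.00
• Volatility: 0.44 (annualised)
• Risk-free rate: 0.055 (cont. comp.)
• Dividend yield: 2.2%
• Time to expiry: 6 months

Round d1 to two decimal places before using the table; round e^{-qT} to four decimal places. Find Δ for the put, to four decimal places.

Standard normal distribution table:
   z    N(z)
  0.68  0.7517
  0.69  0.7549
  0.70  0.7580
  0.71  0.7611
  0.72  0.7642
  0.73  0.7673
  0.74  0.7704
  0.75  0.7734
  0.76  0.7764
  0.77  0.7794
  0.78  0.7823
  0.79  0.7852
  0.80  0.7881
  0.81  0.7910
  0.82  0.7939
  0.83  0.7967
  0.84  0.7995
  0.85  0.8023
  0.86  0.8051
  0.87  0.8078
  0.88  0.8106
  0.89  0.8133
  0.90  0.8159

σ√T = 0.44 × 0.7071 = 0.3111
ln(S/K) + (r − q + σ²/2)T = ln(37/31) + (0.055 − 0.022 + 0.44²/2)·0.5 = 0.1769 + 0.0649 = 0.2418
d₁ = 0.2418 / 0.3111 = 0.7773 → 0.78
N(d₁) = N(0.78) = 0.7823
Δ_put = exp(−qT)·(N(d₁) − 1) = 0.9891·(0.7823 − 1) = -0.2153

-0.2153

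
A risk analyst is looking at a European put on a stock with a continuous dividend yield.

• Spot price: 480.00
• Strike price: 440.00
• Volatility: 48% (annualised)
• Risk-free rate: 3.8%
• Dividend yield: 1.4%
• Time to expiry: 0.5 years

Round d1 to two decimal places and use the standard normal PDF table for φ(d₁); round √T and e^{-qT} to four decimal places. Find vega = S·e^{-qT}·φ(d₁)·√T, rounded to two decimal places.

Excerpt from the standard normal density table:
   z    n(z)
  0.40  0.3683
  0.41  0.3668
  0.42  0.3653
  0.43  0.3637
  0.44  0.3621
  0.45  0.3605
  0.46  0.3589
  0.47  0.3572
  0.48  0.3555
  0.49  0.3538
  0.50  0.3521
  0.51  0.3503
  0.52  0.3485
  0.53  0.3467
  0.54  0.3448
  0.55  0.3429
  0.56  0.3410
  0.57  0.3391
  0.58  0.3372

σ√T = 0.48·√0.5 = 0.3394
ln(S/K) + (r − q + σ²/2)T = ln(480/440) + (0.038 − 0.014 + 0.48²/2)·0.5 = 0.0870 + 0.0696 = 0.1566
d₁ = 0.1566 / 0.3394 = 0.4614 ⇒ 0.46
√T = √0.5 = 0.7071
φ(d₁) = φ(0.46) = 0.3589
e^(−qT) = e^(−0.014·0.5) = 0.9930
vega = S·e^(−qT)·φ(d₁)·√T = 480·0.9930·0.3589·0.7071 = 120.9608
(Call and put vega coincide under Black-Scholes.)

120.96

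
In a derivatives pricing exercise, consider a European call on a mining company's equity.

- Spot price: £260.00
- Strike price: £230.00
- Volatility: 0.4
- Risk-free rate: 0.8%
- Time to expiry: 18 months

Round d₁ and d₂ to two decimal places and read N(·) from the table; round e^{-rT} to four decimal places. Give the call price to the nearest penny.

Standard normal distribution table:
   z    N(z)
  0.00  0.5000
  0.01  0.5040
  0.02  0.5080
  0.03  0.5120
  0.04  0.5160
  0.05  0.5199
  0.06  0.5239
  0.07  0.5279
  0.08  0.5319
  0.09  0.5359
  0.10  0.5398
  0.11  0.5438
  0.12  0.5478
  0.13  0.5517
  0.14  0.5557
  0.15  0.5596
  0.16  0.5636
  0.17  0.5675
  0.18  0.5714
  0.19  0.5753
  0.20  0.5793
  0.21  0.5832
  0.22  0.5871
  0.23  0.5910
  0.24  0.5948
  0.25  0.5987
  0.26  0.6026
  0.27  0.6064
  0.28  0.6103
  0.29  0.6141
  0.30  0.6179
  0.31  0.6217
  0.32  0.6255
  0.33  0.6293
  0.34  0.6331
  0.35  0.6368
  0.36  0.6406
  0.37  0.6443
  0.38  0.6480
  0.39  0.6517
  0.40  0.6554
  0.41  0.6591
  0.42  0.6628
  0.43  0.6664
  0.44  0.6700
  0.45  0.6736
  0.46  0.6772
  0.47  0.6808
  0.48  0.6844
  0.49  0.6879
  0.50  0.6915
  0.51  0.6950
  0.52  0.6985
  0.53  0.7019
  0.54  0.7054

T = 1.5;  σ√T = 0.4899
d₁ = [ln(260/230) + (0.008 + ½·0.4²)·1.5] / (σ√T) = (0.1226 + 0.1320) / 0.4899 = 0.5197 → 0.52
d₂ = 0.5197 − 0.4899 = 0.0298 → 0.03
exp(−rT) = exp(−0.008·1.5) = 0.9881
C = 260·N(0.52) − 230·0.9881·N(0.03) = 260·0.6985 − 230·0.9881·0.5120 = 181.6100 − 116.3587 = 65.2513

£65.25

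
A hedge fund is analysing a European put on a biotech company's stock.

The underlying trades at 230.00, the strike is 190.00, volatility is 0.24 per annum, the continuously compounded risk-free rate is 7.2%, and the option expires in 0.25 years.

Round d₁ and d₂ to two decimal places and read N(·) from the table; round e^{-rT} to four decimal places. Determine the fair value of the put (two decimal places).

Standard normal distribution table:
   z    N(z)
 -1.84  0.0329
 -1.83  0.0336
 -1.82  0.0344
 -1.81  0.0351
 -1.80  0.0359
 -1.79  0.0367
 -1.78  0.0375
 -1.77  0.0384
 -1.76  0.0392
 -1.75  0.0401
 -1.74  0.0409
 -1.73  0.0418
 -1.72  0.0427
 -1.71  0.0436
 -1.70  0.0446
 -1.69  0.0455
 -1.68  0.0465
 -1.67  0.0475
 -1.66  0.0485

0.42

σ√T = 0.24 × 0.5000 = 0.1200
ln(S/K) + (r + σ²/2)T = ln(230/190) + (0.072 + 0.24²/2)·0.25 = 0.1911 + 0.0252 = 0.2163
d₁ = 0.2163 / 0.1200 = 1.8021 ⇒ 1.80
d₂ = d₁ − σ√T = 1.8021 − 0.1200 = 1.6821 ⇒ 1.68
exp(−rT) = exp(−0.072·0.25) = 0.9822
N(−d₂) = N(-1.68) = 0.0465;  N(−d₁) = N(-1.80) = 0.0359
P = 190·0.9822·0.0465 − 230·0.0359 = 8.6777 − 8.2570 = 0.4207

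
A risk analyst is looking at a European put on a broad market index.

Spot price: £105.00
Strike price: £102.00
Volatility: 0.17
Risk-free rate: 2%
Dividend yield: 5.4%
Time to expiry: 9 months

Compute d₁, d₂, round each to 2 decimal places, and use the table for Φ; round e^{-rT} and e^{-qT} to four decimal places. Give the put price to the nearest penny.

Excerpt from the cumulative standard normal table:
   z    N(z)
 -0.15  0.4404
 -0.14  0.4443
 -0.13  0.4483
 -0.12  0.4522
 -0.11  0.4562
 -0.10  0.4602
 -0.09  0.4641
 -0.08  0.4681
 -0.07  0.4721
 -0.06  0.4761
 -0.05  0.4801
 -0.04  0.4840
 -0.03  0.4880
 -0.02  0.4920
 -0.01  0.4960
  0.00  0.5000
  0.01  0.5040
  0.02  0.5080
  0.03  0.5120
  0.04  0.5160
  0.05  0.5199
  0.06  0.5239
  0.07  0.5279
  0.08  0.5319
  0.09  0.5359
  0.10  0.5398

σ√T = 0.17 × 0.8660 = 0.1472
d₁ = [ln(105/102) + (0.02 − 0.054 + 0.17²/2)·0.75] / 0.1472 = [0.0290 − 0.0147] / 0.1472 = 0.0973 → 0.10
d₂ = d₁ − σ√T = 0.0973 − 0.1472 = -0.0499 → -0.05
exp(−qT) = exp(−0.054·0.75) = 0.9603;  exp(−rT) = exp(−0.02·0.75) = 0.9851
N(−d₂) = N(0.05) = 0.5199;  N(−d₁) = N(-0.10) = 0.4602
P = 102·0.9851·0.5199 − 105·0.9603·0.4602 = 52.2397 − 46.4027 = 5.8370

£5.84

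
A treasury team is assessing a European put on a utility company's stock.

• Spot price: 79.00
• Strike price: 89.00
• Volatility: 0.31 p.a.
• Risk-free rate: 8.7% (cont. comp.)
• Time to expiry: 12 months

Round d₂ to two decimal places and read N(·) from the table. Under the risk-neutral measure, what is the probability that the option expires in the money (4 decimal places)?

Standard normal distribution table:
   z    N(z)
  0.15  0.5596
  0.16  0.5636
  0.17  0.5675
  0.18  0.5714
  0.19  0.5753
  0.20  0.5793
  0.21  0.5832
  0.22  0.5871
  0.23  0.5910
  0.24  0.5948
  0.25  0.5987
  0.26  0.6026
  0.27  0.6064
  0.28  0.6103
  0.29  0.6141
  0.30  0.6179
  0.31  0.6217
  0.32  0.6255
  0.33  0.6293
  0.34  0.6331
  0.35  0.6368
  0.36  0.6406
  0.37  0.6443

0.6026

σ√T = 0.31 × 1.0000 = 0.3100
ln(S/K) + (r + σ²/2)T = ln(79/89) + (0.087 + 0.31²/2)·1 = -0.1192 + 0.1351 = 0.0159
d₁ = 0.0159 / 0.3100 = 0.0512 which rounds to 0.05
d₂ = d₁ − σ√T = 0.0512 − 0.3100 = -0.2588 which rounds to -0.26
Pr(exercise) under Q = N(−d₂) = N(0.26) = 0.6026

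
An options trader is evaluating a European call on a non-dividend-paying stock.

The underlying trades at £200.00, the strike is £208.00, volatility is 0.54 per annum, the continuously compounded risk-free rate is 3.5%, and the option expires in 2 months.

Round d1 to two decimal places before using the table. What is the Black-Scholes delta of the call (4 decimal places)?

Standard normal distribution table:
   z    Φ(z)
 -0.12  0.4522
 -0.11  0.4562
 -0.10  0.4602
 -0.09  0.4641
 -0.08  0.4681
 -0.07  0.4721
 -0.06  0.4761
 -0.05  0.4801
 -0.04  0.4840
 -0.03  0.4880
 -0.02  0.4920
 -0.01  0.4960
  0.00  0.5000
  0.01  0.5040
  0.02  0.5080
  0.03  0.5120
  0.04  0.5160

σ√T = 0.54 × 0.4082 = 0.2205
ln(S/K) + (r + σ²/2)T = ln(200/208) + (0.035 + 0.54²/2)·0.1667 = -0.0392 + 0.0301 = -0.0091
d₁ = -0.0091 / 0.2205 = -0.0412 ⇒ -0.04
N(d₁) = N(-0.04) = 0.4840
Δ_call = N(d₁) = 0.4840

0.4840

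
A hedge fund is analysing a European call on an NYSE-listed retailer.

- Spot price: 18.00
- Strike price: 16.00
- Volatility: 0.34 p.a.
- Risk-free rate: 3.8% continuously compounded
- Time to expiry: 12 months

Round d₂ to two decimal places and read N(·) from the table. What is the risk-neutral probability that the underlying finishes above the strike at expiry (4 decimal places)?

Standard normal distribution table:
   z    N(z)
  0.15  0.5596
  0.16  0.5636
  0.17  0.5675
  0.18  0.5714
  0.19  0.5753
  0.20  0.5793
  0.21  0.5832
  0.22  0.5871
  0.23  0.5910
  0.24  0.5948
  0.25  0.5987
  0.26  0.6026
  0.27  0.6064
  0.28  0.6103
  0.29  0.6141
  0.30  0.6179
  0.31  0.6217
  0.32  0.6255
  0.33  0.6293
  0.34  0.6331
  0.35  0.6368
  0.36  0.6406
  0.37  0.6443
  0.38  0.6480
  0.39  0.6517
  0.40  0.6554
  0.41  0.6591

T = 1;  σ√T = 0.3400
d₁ = [ln(18/16) + (0.038 + ½·0.34²)·1] / (σ√T) = (0.1178 + 0.0958) / 0.3400 = 0.6282 ≈ 0.63
d₂ = 0.6282 − 0.3400 = 0.2882 ≈ 0.29
Pr(exercise) under Q = N(d₂) = 0.6141

0.6141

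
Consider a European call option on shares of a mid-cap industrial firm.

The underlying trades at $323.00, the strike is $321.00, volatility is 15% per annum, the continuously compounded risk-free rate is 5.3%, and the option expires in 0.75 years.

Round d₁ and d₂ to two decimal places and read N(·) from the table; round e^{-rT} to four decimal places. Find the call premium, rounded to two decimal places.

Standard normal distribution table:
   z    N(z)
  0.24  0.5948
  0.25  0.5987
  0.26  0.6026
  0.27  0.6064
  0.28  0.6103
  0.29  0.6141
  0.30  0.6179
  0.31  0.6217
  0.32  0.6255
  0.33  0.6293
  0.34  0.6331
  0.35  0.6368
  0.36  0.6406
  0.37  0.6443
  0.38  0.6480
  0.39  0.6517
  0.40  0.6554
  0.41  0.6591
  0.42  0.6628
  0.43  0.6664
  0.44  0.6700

$24.65

σ√T = 0.15·√0.75 = 0.1299
ln(S/K) + (r + σ²/2)T = ln(323/321) + (0.053 + 0.15²/2)·0.75 = 0.0062 + 0.0482 = 0.0544
d₁ = 0.0544 / 0.1299 = 0.4188 which rounds to 0.42
d₂ = d₁ − σ√T = 0.4188 − 0.1299 = 0.2889 which rounds to 0.29
e^(−rT) = e^(−0.053·0.75) = 0.9610
N(d₁) = N(0.42) = 0.6628;  N(d₂) = N(0.29) = 0.6141
C = 323·0.6628 − 321·0.9610·0.6141 = 214.0844 − 189.4382 = 24.6462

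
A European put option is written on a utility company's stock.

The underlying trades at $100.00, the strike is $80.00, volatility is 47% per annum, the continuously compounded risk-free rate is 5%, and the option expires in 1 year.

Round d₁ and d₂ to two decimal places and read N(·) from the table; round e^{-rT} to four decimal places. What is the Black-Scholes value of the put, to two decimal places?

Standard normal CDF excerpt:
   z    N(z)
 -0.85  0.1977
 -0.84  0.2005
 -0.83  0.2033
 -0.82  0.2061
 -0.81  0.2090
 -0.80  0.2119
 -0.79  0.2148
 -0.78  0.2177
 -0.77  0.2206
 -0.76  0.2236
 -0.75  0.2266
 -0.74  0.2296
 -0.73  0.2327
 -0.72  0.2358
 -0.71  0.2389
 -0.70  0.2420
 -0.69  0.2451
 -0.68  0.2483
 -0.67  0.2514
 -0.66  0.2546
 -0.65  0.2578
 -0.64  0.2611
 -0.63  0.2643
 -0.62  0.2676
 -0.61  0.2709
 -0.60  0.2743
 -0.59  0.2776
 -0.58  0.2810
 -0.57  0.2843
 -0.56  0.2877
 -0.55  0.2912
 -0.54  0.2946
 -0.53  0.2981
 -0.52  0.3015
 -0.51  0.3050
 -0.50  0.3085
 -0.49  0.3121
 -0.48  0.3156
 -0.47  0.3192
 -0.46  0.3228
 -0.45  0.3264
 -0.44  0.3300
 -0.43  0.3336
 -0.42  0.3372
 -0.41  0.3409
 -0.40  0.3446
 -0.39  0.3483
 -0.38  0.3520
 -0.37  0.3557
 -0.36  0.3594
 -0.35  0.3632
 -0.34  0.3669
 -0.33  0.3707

σ√T = 0.47 × 1.0000 = 0.4700
ln(S/K) + (r + σ²/2)T = ln(100/80) + (0.05 + 0.47²/2)·1 = 0.2231 + 0.1604 = 0.3836
d₁ = 0.3836 / 0.4700 = 0.8162 ≈ 0.82
d₂ = d₁ − σ√T = 0.8162 − 0.4700 = 0.3462 ≈ 0.35
e^(−rT) = e^(−0.05·1) = 0.9512
N(−d₂) = N(-0.35) = 0.3632;  N(−d₁) = N(-0.82) = 0.2061
P = 80·0.9512·0.3632 − 100·0.2061 = 27.6381 − 20.6100 = 7.0281

$7.03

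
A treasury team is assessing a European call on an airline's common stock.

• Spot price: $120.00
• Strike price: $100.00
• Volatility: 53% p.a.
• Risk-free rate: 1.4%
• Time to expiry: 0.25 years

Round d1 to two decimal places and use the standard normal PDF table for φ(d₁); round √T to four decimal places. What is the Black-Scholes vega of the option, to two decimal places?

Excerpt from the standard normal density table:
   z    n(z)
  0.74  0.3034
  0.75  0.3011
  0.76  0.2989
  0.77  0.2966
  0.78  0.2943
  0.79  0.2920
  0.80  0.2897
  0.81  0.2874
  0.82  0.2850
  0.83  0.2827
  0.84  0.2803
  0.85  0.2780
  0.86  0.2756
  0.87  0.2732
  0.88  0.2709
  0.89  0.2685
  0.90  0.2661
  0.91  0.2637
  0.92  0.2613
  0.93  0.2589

16.96

T = 0.25;  σ√T = 0.2650
d₁ = [ln(120/100) + (0.014 + 0.53²/2)·0.25] / 0.2650 = [0.1823 + 0.0386] / 0.2650 = 0.8337 → 0.83
√T = √0.25 = 0.5000
φ(d₁) = φ(0.83) = 0.2827
vega = S·φ(d₁)·√T = 120·0.2827·0.5000 = 16.9620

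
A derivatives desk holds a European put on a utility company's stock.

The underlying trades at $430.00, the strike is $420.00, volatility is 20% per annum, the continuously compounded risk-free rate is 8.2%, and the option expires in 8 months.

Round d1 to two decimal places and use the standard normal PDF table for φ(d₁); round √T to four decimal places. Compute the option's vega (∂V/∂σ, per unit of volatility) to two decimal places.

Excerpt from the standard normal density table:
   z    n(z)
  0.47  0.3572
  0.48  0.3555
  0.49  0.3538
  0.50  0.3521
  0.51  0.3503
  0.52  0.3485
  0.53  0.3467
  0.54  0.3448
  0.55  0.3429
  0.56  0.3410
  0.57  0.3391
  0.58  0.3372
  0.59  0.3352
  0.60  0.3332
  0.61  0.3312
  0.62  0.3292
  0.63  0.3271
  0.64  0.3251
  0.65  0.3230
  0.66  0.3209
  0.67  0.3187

119.72

σ√T = 0.2·√0.6667 = 0.1633
d₁ = [ln(430/420) + (0.082 + ½·0.2²)·0.6667] / (σ√T) = (0.0235 + 0.0680) / 0.1633 = 0.5605 which rounds to 0.56
√T = √0.6667 = 0.8165
φ(d₁) = φ(0.56) = 0.3410
vega = S·φ(d₁)·√T = 430·0.3410·0.8165 = 119.7234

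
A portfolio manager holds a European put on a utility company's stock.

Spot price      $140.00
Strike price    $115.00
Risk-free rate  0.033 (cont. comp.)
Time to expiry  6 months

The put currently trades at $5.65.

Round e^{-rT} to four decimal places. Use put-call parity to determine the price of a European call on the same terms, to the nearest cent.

exp(−rT) = exp(−0.033·0.5) = 0.9836
Put-call parity: C − P = S − K·e^(−rT) = 140 − 115·0.9836 = 140 − 113.1140 = 26.8860
C = P + (C − P) = 5.65 + (26.8860) = 32.5360

$32.54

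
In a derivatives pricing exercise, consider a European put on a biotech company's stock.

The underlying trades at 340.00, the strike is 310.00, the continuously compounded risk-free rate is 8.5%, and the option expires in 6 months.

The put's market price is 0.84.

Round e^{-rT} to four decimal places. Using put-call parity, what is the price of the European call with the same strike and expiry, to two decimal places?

43.74

e^(−rT) = e^(−0.085·0.5) = 0.9584
Put-call parity: C − P = S − K·e^(−rT) = 340 − 310·0.9584 = 340 − 297.1040 = 42.8960
C = P + (C − P) = 0.84 + (42.8960) = 43.7360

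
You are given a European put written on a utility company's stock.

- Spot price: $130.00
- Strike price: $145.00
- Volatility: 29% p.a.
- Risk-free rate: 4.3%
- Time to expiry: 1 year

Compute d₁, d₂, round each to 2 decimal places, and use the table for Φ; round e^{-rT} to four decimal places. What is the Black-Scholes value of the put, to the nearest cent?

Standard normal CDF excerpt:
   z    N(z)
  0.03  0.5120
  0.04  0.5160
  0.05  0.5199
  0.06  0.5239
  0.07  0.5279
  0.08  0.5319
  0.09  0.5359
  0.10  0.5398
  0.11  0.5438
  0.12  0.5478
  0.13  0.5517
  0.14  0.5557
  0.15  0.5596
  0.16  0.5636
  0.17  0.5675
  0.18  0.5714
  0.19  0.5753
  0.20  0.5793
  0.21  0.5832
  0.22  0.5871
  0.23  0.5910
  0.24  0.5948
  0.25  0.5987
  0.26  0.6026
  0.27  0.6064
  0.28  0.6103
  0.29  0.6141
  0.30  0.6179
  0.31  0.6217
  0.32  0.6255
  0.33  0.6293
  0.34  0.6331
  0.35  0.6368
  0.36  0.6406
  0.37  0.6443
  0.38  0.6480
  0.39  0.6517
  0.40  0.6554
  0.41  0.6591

T = 1;  σ√T = 0.2900
ln(S/K) + (r + σ²/2)T = ln(130/145) + (0.043 + 0.29²/2)·1 = -0.1092 + 0.0850 = -0.0241
d₁ = -0.0241 / 0.2900 = -0.0833 ≈ -0.08
d₂ = d₁ − σ√T = -0.0833 − 0.2900 = -0.3733 ≈ -0.37
e^(−rT) = e^(−0.043·1) = 0.9579
N(−d₂) = N(0.37) = 0.6443;  N(−d₁) = N(0.08) = 0.5319
P = 145·0.9579·0.6443 − 130·0.5319 = 89.4904 − 69.1470 = 20.3434

$20.34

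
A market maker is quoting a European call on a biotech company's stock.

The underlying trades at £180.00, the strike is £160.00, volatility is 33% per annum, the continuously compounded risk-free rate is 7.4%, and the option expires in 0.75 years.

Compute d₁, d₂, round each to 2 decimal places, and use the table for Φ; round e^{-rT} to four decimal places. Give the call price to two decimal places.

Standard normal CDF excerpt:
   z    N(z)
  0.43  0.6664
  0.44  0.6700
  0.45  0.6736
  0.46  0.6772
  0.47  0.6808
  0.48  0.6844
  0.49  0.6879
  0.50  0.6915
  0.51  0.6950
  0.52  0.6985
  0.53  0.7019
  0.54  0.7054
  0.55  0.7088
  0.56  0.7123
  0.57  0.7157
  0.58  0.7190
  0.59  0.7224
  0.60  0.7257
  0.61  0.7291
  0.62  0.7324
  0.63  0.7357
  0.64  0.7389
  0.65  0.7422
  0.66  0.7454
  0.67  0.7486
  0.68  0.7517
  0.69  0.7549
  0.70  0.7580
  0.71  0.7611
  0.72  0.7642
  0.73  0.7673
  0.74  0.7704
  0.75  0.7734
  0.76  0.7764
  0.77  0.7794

£36.71

σ√T = 0.33 × 0.8660 = 0.2858
d₁ = [ln(180/160) + (0.074 + 0.33²/2)·0.75] / 0.2858 = [0.1178 + 0.0963] / 0.2858 = 0.7492 ≈ 0.75
d₂ = d₁ − σ√T = 0.7492 − 0.2858 = 0.4634 ≈ 0.46
exp(−rT) = exp(−0.074·0.75) = 0.9460
N(d₁) = N(0.75) = 0.7734;  N(d₂) = N(0.46) = 0.6772
C = 180·0.7734 − 160·0.9460·0.6772 = 139.2120 − 102.5010 = 36.7110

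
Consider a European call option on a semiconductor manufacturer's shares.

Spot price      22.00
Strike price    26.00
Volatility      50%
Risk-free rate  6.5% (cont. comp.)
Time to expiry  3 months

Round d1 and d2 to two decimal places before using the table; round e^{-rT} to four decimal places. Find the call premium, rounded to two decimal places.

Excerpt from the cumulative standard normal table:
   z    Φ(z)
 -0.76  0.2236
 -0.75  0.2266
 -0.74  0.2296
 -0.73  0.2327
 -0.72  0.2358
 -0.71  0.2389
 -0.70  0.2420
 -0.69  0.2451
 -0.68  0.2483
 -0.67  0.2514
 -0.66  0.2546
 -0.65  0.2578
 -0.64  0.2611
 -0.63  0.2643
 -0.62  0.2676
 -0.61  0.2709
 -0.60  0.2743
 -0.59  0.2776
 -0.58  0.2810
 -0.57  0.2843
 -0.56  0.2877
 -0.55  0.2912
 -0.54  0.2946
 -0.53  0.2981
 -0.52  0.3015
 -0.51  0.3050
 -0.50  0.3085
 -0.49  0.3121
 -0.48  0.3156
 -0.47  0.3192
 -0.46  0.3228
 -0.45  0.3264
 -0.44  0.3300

T = 0.25;  σ√T = 0.2500
d₁ = [ln(22/26) + (0.065 + ½·0.5²)·0.25] / (σ√T) = (-0.1671 + 0.0475) / 0.2500 = -0.4782 which rounds to -0.48
d₂ = -0.4782 − 0.2500 = -0.7282 which rounds to -0.73
e^(−rT) = e^(−0.065·0.25) = 0.9839
N(d₁) = N(-0.48) = 0.3156;  N(d₂) = N(-0.73) = 0.2327
C = 22·0.3156 − 26·0.9839·0.2327 = 6.9432 − 5.9528 = 0.9904

0.99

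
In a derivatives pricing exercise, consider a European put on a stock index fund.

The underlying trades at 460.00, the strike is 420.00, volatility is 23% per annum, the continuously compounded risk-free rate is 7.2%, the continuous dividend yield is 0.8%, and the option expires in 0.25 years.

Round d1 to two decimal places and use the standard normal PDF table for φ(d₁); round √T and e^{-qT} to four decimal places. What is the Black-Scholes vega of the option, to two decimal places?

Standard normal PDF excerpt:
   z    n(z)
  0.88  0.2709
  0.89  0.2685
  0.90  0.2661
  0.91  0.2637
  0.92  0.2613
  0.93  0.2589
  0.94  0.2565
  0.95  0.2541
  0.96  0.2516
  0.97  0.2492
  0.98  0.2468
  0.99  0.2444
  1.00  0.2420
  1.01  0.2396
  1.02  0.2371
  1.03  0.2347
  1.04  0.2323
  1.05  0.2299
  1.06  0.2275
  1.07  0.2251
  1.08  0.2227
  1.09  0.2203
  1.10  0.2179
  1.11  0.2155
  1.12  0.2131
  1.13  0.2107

T = 0.25;  σ√T = 0.1150
ln(S/K) + (r − q + σ²/2)T = ln(460/420) + (0.072 − 0.008 + 0.23²/2)·0.25 = 0.0910 + 0.0226 = 0.1136
d₁ = 0.1136 / 0.1150 = 0.9877 ≈ 0.99
√T = √0.25 = 0.5000
φ(d₁) = φ(0.99) = 0.2444
exp(−qT) = exp(−0.008·0.25) = 0.9980
vega = S·exp(−qT)·φ(d₁)·√T = 460·0.9980·0.2444·0.5000 = 56.0996
(The call has the same vega.)

56.10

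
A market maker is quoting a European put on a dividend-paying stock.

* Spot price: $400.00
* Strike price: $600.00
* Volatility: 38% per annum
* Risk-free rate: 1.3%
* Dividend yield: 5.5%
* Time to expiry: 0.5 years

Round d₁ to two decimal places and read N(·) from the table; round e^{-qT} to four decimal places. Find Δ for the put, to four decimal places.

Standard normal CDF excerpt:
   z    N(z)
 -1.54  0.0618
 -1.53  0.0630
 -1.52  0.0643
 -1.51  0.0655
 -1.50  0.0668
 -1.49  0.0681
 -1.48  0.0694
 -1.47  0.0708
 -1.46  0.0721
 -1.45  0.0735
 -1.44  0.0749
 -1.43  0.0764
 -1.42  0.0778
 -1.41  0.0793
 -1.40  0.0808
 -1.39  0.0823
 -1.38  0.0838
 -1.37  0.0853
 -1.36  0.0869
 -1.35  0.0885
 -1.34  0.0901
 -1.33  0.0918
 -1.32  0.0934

-0.9014

T = 0.5;  σ√T = 0.2687
d₁ = [ln(400/600) + (0.013 − 0.055 + ½·0.38²)·0.5] / (σ√T) = (-0.4055 + 0.0151) / 0.2687 = -1.4528 which rounds to -1.45
N(d₁) = N(-1.45) = 0.0735
Δ_put = e^(−qT)·(N(d₁) − 1) = 0.9729·(0.0735 − 1) = -0.9014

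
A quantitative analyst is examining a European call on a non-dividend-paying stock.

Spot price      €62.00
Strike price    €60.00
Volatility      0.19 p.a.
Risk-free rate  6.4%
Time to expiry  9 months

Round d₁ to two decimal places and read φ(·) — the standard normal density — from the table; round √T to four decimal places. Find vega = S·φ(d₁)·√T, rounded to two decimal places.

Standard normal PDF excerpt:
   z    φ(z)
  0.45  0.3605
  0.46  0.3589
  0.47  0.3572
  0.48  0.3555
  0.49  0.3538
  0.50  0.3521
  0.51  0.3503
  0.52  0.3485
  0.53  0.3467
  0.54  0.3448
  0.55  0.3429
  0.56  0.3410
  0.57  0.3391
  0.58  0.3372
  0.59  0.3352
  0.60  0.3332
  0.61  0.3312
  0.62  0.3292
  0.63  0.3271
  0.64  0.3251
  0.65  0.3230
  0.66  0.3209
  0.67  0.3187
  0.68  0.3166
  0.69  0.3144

T = 0.75;  σ√T = 0.1645
ln(S/K) + (r + σ²/2)T = ln(62/60) + (0.064 + 0.19²/2)·0.75 = 0.0328 + 0.0615 = 0.0943
d₁ = 0.0943 / 0.1645 = 0.5733 ≈ 0.57
√T = √0.75 = 0.8660
φ(d₁) = φ(0.57) = 0.3391
vega = S·φ(d₁)·√T = 62·0.3391·0.8660 = 18.2070

18.21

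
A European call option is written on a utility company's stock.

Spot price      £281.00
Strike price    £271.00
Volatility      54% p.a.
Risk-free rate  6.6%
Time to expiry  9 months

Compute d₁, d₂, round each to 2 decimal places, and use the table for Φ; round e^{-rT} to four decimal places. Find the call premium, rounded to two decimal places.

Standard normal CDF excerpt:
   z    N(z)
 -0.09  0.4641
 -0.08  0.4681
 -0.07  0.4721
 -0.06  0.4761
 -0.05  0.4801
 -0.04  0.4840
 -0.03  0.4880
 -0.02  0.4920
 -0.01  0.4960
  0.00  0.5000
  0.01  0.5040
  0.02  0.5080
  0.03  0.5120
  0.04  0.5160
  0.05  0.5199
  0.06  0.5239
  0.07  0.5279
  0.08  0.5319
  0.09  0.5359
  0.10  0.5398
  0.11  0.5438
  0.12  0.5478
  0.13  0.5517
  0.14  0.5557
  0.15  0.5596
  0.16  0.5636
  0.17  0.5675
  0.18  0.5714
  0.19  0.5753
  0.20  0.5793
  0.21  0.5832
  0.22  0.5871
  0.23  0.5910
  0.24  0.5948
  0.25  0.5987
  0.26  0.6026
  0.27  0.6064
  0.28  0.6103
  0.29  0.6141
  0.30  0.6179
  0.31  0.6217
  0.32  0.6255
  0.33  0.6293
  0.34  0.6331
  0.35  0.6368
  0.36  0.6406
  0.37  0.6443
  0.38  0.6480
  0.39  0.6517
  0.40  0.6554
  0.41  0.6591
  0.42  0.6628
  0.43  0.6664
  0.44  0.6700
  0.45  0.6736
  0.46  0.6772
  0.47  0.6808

£62.42

T = 0.75;  σ√T = 0.4677
d₁ = [ln(281/271) + (0.066 + ½·0.54²)·0.75] / (σ√T) = (0.0362 + 0.1589) / 0.4677 = 0.4172 → 0.42
d₂ = 0.4172 − 0.4677 = -0.0505 → -0.05
exp(−rT) = exp(−0.066·0.75) = 0.9517
N(d₁) = N(0.42) = 0.6628;  N(d₂) = N(-0.05) = 0.4801
C = 281·0.6628 − 271·0.9517·0.4801 = 186.2468 − 123.8229 = 62.4239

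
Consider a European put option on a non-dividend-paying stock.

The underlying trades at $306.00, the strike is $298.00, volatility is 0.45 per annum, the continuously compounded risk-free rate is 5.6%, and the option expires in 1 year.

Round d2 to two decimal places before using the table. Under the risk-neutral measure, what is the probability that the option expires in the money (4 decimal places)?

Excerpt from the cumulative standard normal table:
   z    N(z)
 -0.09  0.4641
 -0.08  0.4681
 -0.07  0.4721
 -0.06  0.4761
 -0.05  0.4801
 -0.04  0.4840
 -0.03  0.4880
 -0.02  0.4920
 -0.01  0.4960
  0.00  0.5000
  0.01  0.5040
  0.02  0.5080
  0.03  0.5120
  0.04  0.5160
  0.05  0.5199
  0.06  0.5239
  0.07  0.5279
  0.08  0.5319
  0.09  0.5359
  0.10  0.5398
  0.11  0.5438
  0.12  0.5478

σ√T = 0.45·√1 = 0.4500
d₁ = [ln(306/298) + (0.056 + 0.45²/2)·1] / 0.4500 = [0.0265 + 0.1573] / 0.4500 = 0.4083 → 0.41
d₂ = d₁ − σ√T = 0.4083 − 0.4500 = -0.0417 → -0.04
Pr(exercise) under Q = N(−d₂) = N(0.04) = 0.5160

0.5160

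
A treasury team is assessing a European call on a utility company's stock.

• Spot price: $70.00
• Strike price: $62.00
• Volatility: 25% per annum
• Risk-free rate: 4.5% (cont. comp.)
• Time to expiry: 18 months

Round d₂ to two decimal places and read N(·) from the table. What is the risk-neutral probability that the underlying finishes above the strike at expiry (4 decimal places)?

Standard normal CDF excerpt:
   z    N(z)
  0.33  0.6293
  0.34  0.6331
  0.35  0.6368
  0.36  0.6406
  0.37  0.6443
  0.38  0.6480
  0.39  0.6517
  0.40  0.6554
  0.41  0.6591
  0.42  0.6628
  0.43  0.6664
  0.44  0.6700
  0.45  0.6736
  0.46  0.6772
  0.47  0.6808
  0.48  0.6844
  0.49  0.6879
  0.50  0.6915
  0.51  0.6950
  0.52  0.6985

0.6772

T = 1.5;  σ√T = 0.3062
d₁ = [ln(70/62) + (0.045 + 0.25²/2)·1.5] / 0.3062 = [0.1214 + 0.1144] / 0.3062 = 0.7699 ≈ 0.77
d₂ = d₁ − σ√T = 0.7699 − 0.3062 = 0.4637 ≈ 0.46
Pr(exercise) under Q = N(d₂) = 0.6772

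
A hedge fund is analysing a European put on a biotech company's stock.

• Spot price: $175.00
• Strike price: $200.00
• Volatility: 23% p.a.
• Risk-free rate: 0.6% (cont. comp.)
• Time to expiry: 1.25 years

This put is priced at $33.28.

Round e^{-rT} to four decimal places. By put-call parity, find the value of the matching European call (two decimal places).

e^(−rT) = e^(−0.006·1.25) = 0.9925
Put-call parity: C − P = S − K·e^(−rT) = 175 − 200·0.9925 = 175 − 198.5000 = -23.5000
C = P + (C − P) = 33.28 + (-23.5000) = 9.7800

$9.78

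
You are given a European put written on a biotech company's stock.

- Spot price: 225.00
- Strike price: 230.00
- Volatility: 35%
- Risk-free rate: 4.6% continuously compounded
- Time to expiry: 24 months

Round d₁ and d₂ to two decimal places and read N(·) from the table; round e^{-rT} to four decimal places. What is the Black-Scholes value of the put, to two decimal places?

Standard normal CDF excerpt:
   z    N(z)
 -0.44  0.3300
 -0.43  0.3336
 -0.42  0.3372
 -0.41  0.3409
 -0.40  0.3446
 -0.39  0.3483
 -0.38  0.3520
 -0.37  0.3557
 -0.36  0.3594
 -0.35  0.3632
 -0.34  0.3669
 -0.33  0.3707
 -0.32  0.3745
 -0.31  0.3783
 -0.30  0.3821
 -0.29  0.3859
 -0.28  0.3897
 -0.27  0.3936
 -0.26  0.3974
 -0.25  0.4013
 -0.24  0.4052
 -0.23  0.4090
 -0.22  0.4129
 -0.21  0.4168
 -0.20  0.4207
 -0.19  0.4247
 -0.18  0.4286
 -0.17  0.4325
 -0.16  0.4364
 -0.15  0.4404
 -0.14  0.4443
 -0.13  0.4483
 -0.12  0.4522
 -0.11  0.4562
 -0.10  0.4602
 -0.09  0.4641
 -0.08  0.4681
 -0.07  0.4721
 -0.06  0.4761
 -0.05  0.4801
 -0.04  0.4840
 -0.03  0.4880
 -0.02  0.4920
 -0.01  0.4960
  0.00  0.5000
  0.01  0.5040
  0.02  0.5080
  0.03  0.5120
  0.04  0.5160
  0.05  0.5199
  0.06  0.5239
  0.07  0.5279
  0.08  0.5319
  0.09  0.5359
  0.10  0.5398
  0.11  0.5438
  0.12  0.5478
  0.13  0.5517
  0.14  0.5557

35.71

T = 2;  σ√T = 0.4950
ln(S/K) + (r + σ²/2)T = ln(225/230) + (0.046 + 0.35²/2)·2 = -0.0220 + 0.2145 = 0.1925
d₁ = 0.1925 / 0.4950 = 0.3890 ⇒ 0.39
d₂ = d₁ − σ√T = 0.3890 − 0.4950 = -0.1060 ⇒ -0.11
e^(−rT) = e^(−0.046·2) = 0.9121
N(−d₂) = N(0.11) = 0.5438;  N(−d₁) = N(-0.39) = 0.3483
P = 230·0.9121·0.5438 − 225·0.3483 = 114.0800 − 78.3675 = 35.7125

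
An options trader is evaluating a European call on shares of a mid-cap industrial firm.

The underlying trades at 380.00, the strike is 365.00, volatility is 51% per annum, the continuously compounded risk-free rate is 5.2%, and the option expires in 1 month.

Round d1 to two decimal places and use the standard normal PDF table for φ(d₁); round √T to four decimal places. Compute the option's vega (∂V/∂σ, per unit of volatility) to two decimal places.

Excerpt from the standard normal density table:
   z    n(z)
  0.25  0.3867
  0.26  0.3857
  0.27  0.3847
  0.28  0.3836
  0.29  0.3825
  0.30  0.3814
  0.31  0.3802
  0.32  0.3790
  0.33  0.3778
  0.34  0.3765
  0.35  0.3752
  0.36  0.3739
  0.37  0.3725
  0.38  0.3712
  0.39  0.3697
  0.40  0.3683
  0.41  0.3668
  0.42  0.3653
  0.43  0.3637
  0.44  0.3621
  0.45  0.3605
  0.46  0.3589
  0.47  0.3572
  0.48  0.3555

T = 0.08333;  σ√T = 0.1472
d₁ = [ln(380/365) + (0.052 + 0.51²/2)·0.08333] / 0.1472 = [0.0403 + 0.0152] / 0.1472 = 0.3766 ⇒ 0.38
√T = √0.08333 = 0.2887
φ(d₁) = φ(0.38) = 0.3712
vega = S·φ(d₁)·√T = 380·0.3712·0.2887 = 40.7229

40.72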